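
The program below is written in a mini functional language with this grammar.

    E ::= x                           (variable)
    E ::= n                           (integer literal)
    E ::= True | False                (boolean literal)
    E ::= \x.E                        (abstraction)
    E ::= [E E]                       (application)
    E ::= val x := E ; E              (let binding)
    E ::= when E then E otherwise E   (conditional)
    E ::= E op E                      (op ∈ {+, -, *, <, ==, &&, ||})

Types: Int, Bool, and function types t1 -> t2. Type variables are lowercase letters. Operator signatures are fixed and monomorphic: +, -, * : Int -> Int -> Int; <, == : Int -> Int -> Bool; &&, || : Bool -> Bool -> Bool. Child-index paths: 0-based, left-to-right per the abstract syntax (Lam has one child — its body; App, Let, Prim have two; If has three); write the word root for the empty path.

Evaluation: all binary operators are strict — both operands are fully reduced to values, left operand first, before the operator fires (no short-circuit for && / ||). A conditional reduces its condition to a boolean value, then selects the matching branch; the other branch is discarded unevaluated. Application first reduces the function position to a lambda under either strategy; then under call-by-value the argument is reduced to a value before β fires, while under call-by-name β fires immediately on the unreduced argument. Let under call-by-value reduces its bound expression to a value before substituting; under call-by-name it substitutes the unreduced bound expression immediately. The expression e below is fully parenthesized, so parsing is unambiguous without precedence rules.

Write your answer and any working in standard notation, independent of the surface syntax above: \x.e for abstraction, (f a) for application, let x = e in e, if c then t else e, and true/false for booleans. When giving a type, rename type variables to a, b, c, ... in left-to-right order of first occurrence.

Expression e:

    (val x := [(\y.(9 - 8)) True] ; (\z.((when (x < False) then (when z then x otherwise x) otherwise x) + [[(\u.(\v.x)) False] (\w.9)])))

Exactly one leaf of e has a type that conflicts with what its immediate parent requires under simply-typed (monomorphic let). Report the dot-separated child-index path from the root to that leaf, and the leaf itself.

Answer: 1.0.0.0.1 : false

Trace:
  unify Int ~ Int
  unify Int ~ Int
\y._ : a -> Int
  unify a -> Int ~ Bool -> b
  unify a ~ Bool
  unify Int ~ b
_ _ : Int
let x : Int
x : Int
  unify Int ~ Int
  unify Bool ~ Int
  FAIL: mismatch Bool ~ Int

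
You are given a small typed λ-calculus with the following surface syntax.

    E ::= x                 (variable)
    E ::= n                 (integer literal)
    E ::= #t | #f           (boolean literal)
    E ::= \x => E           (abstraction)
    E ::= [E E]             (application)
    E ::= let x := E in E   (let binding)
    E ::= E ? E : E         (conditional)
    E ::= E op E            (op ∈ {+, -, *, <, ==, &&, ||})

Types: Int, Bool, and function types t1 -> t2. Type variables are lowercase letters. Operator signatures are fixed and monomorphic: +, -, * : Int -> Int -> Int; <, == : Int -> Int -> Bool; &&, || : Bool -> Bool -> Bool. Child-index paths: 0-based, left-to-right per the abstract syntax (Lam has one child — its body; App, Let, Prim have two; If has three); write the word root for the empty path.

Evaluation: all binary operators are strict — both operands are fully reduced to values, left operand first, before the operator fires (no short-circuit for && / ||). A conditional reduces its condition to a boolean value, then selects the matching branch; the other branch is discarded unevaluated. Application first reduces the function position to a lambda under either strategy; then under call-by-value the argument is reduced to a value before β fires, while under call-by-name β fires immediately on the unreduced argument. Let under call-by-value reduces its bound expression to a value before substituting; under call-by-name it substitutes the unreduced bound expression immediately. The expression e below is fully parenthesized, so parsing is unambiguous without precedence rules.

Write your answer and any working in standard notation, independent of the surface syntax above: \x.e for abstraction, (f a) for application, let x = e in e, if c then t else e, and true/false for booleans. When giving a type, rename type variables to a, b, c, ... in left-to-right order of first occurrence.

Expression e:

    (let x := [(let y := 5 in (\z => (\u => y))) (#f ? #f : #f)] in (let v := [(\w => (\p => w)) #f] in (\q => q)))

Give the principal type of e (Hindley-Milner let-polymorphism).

Working:
let y : Int
y : Int
\u._ : b -> Int
\z._ : a -> b -> Int
  unify Bool ~ Bool
  unify Bool ~ Bool
  unify a -> b -> Int ~ Bool -> c
  unify a ~ Bool
  unify b -> Int ~ c
_ _ : b -> Int
let x : forall. b -> Int
w : d
\p._ : e -> d
\w._ : d -> e -> d
  unify d -> e -> d ~ Bool -> f
  unify d ~ Bool
  unify e -> Bool ~ f
_ _ : e -> Bool
let v : forall. e -> Bool
q : g
\q._ : g -> g

Answer: a -> a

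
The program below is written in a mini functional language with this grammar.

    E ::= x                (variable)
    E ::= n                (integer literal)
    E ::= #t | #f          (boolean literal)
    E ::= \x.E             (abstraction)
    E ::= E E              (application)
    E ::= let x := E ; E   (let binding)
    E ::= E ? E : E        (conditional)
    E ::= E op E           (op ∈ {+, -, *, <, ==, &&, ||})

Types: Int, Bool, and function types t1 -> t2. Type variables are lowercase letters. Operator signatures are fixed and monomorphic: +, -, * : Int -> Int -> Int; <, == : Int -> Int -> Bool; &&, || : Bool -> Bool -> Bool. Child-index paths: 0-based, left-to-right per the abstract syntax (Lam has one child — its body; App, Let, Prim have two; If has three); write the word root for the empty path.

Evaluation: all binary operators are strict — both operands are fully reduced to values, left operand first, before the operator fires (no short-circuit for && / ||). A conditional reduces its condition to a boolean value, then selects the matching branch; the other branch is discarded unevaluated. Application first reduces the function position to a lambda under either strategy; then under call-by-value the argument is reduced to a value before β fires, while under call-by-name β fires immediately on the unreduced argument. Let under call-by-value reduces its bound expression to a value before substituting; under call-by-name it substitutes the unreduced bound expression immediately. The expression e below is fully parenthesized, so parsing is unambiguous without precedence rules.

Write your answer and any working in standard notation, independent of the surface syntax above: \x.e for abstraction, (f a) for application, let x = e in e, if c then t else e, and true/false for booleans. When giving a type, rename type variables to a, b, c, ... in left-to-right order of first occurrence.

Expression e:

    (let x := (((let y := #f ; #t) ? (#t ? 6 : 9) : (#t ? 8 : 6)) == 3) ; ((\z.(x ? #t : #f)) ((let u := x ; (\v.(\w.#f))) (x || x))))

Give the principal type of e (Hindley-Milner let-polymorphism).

Working:
let y : Bool
  unify Bool ~ Bool
  unify Bool ~ Bool
  unify Int ~ Int
  unify Bool ~ Bool
  unify Int ~ Int
  unify Int ~ Int
  unify Int ~ Int
  unify Int ~ Int
let x : Bool
x : Bool
  unify Bool ~ Bool
  unify Bool ~ Bool
\z._ : a -> Bool
x : Bool
let u : Bool
\w._ : c -> Bool
\v._ : b -> c -> Bool
x : Bool
  unify Bool ~ Bool
x : Bool
  unify Bool ~ Bool
  unify b -> c -> Bool ~ Bool -> d
  unify b ~ Bool
  unify c -> Bool ~ d
_ _ : c -> Bool
  unify a -> Bool ~ (c -> Bool) -> e
  unify a ~ c -> Bool
  unify Bool ~ e
_ _ : Bool

Answer: Bool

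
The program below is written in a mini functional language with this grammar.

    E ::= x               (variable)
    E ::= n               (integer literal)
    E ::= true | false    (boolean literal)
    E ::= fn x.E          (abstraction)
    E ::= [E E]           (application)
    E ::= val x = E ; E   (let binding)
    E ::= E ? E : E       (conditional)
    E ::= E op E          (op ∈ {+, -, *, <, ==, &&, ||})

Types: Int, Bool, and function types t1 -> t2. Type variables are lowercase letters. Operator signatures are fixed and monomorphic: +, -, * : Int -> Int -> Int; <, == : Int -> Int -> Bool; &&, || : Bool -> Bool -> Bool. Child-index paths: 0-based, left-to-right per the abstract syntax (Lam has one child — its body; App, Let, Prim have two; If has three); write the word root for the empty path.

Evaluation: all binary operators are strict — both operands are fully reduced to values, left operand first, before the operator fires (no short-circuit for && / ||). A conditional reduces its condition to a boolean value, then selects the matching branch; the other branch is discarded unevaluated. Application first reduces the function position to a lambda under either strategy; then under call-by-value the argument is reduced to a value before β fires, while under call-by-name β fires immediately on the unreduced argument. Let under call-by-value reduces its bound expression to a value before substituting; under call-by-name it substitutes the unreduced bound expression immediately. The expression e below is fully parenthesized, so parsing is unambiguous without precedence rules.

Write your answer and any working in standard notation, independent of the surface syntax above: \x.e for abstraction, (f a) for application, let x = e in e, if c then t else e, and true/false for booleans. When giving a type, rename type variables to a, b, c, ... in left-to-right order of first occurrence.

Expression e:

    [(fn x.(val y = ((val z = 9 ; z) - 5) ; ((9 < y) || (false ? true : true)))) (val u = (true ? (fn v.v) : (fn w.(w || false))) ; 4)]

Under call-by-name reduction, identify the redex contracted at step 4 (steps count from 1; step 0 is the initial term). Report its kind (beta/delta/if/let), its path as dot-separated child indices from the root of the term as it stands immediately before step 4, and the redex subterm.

Derivation:
step 0: ((\x.(let y = ((let z = 9 in z) - 5) in ((9 < y) || (if false then true else true)))) (let u = (if true then (\v.v) else (\w.(w || false))) in 4))
step 1: [beta@root] (let y = ((let z = 9 in z) - 5) in ((9 < y) || (if false then true else true)))
step 2: [let@root] ((9 < ((let z = 9 in z) - 5)) || (if false then true else true))
step 3: [let@0.1.0] ((9 < (9 - 5)) || (if false then true else true))
step 4: [delta@0.1] ((9 < 4) || (if false then true else true))

Answer: delta at 0.1 : (9 - 5)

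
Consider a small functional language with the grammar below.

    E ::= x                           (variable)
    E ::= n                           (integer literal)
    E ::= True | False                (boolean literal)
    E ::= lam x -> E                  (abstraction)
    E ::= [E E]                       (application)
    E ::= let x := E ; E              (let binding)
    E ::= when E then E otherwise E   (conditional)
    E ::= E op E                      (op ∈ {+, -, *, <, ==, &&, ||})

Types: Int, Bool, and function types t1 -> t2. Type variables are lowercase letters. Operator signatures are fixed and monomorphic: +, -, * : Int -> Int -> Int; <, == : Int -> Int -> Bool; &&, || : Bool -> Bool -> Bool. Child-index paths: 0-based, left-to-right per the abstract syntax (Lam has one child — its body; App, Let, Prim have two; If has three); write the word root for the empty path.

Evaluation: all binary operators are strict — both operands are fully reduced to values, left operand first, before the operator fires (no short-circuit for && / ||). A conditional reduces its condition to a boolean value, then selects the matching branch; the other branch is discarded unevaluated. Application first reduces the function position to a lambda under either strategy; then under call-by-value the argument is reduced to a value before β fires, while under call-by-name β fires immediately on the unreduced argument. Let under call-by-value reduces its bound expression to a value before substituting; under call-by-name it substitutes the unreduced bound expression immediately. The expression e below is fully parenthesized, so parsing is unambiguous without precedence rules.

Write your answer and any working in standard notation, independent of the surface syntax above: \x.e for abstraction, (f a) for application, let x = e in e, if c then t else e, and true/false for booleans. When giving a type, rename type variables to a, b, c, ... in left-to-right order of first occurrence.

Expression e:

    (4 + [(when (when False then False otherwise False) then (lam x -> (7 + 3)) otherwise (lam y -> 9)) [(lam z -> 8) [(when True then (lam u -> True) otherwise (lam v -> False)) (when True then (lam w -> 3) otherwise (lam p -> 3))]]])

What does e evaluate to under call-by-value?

Answer: 13

Trace:
step 0: (4 + ((if (if false then false else false) then (\x.(7 + 3)) else (\y.9)) ((\z.8) ((if true then (\u.true) else (\v.false)) (if true then (\w.3) else (\p.3))))))
step 1: [if@1.0.0] (4 + ((if false then (\x.(7 + 3)) else (\y.9)) ((\z.8) ((if true then (\u.true) else (\v.false)) (if true then (\w.3) else (\p.3))))))
step 2: [if@1.0] (4 + ((\y.9) ((\z.8) ((if true then (\u.true) else (\v.false)) (if true then (\w.3) else (\p.3))))))
step 3: [if@1.1.1.0] (4 + ((\y.9) ((\z.8) ((\u.true) (if true then (\w.3) else (\p.3))))))
step 4: [if@1.1.1.1] (4 + ((\y.9) ((\z.8) ((\u.true) (\w.3)))))
step 5: [beta@1.1.1] (4 + ((\y.9) ((\z.8) true)))
step 6: [beta@1.1] (4 + ((\y.9) 8))
step 7: [beta@1] (4 + 9)
step 8: [delta@root] 13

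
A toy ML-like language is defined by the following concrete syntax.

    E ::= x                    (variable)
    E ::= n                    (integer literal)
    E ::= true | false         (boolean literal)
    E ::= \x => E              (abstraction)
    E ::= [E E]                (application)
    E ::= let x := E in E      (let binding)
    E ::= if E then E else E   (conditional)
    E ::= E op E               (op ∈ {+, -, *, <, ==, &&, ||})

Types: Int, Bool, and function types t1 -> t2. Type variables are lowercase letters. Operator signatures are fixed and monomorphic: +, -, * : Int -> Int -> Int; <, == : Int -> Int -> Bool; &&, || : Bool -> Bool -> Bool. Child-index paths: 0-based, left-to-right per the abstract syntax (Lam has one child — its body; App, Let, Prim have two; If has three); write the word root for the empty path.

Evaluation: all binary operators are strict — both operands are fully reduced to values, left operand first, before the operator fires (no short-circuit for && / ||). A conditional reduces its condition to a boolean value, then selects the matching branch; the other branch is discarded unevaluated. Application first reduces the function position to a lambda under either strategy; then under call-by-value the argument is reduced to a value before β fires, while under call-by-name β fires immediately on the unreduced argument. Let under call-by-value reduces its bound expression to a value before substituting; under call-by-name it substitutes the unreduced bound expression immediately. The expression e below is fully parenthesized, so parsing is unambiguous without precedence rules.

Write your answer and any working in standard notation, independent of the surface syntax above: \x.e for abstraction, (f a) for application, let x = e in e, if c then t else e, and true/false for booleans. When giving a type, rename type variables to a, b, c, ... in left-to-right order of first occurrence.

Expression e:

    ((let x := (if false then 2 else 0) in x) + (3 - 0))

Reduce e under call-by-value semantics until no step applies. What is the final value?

Trace:
step 0: ((let x = (if false then 2 else 0) in x) + (3 - 0))
step 1: [if@0.0] ((let x = 0 in x) + (3 - 0))
step 2: [let@0] (0 + (3 - 0))
step 3: [delta@1] (0 + 3)
step 4: [delta@root] 3

Answer: 3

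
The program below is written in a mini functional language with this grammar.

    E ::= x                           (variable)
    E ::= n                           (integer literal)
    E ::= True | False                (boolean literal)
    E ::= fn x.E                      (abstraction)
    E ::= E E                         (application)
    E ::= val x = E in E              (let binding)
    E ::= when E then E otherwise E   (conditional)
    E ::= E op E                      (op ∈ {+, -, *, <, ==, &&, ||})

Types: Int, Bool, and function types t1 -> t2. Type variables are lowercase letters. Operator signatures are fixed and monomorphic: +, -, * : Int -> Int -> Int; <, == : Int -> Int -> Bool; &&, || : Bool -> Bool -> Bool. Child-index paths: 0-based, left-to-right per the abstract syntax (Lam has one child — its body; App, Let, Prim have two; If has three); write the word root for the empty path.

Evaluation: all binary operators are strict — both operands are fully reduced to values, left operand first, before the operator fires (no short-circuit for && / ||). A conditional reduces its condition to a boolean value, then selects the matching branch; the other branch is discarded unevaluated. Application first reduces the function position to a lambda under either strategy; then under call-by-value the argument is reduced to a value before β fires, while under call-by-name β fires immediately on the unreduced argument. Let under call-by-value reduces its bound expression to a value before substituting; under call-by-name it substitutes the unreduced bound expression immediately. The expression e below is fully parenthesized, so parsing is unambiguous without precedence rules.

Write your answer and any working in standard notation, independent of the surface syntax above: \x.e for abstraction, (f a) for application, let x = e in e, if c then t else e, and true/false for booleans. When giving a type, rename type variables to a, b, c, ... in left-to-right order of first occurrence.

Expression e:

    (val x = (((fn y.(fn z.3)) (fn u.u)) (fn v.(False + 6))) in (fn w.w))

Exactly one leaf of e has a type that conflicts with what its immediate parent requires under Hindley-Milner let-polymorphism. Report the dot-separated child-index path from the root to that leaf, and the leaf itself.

Working:
\z._ : b -> Int
\y._ : a -> b -> Int
u : c
\u._ : c -> c
  unify a -> b -> Int ~ (c -> c) -> d
  unify a ~ c -> c
  unify b -> Int ~ d
_ _ : b -> Int
  unify Bool ~ Int
  FAIL: mismatch Bool ~ Int

Answer: 0.1.0.0 : false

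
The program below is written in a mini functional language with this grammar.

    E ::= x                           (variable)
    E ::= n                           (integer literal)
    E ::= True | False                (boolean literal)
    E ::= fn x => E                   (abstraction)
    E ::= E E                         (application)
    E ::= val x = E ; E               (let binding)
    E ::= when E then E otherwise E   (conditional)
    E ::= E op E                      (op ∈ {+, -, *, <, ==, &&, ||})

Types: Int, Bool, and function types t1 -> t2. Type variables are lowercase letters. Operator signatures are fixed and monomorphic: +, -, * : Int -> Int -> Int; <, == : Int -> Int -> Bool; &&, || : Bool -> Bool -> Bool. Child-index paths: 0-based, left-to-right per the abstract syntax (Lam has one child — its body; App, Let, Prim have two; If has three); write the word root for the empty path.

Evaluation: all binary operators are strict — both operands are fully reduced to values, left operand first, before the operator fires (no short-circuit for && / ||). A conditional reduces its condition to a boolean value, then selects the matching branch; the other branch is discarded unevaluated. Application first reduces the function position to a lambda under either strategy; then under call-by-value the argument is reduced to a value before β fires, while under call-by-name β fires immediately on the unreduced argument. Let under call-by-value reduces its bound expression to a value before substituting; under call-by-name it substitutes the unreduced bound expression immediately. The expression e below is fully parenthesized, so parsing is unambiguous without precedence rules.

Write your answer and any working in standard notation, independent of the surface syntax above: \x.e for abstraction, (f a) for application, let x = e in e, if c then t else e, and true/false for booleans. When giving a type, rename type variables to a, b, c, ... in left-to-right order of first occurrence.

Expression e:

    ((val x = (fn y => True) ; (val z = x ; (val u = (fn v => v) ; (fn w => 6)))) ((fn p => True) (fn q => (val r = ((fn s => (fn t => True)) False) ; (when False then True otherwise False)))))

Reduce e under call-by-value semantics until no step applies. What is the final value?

Derivation:
step 0: ((let x = (\y.true) in (let z = x in (let u = (\v.v) in (\w.6)))) ((\p.true) (\q.(let r = ((\s.(\t.true)) false) in (if false then true else false)))))
step 1: [let@0] ((let z = (\y.true) in (let u = (\v.v) in (\w.6))) ((\p.true) (\q.(let r = ((\s.(\t.true)) false) in (if false then true else false)))))
step 2: [let@0] ((let u = (\v.v) in (\w.6)) ((\p.true) (\q.(let r = ((\s.(\t.true)) false) in (if false then true else false)))))
step 3: [let@0] ((\w.6) ((\p.true) (\q.(let r = ((\s.(\t.true)) false) in (if false then true else false)))))
step 4: [beta@1] ((\w.6) true)
step 5: [beta@root] 6

Answer: 6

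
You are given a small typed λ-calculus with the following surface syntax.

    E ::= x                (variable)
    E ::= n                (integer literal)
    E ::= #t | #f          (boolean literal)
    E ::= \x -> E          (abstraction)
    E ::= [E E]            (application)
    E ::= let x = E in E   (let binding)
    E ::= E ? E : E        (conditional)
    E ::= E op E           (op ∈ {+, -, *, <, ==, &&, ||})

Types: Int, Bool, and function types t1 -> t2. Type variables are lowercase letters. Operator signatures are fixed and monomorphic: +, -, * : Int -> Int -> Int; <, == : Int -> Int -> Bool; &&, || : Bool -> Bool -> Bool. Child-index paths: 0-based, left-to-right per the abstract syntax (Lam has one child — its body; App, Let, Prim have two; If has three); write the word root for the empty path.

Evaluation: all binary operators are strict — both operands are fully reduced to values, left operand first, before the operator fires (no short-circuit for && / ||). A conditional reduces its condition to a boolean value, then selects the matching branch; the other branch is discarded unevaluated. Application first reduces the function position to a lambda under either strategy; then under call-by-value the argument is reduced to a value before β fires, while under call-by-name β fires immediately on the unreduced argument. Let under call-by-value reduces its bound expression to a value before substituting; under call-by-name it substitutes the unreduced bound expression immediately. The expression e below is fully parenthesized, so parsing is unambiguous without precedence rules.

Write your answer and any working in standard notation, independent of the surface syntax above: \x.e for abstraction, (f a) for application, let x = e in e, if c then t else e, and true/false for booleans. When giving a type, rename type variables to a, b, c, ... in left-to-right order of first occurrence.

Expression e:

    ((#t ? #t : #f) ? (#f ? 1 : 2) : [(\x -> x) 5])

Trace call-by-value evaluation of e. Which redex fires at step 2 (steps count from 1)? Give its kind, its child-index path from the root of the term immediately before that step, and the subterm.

Answer: if at root : (if true then (if false then 1 else 2) else ((\x.x) 5))

Working:
step 0: (if (if true then true else false) then (if false then 1 else 2) else ((\x.x) 5))
step 1: [if@0] (if true then (if false then 1 else 2) else ((\x.x) 5))
step 2: [if@root] (if false then 1 else 2)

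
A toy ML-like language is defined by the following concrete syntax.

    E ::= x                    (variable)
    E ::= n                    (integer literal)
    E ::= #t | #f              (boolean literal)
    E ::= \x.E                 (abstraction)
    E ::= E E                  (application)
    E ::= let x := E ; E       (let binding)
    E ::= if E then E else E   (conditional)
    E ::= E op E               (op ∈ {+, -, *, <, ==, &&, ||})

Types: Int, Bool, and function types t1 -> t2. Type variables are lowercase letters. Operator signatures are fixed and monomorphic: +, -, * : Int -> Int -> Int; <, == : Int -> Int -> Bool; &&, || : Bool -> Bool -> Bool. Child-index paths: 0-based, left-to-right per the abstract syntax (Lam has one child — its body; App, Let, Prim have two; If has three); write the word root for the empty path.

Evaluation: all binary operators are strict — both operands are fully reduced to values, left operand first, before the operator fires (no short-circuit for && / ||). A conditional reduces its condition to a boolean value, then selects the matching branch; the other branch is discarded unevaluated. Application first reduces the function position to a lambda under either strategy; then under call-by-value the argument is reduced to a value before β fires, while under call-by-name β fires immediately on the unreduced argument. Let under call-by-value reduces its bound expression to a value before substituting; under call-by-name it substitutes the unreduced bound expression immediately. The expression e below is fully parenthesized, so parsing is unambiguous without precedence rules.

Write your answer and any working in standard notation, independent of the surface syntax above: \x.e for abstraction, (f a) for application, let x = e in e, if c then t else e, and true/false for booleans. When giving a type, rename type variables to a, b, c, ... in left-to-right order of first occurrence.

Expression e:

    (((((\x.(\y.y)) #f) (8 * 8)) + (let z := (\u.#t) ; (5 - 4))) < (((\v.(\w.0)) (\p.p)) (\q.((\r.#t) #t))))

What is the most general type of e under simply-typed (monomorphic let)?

Answer: Bool

Working:
y : b
\y._ : b -> b
\x._ : a -> b -> b
  unify a -> b -> b ~ Bool -> c
  unify a ~ Bool
  unify b -> b ~ c
_ _ : b -> b
  unify Int ~ Int
  unify Int ~ Int
  unify b -> b ~ Int -> d
  unify b ~ Int
  unify Int ~ d
_ _ : Int
  unify Int ~ Int
\u._ : e -> Bool
let z : e -> Bool
  unify Int ~ Int
  unify Int ~ Int
  unify Int ~ Int
  unify Int ~ Int
\w._ : g -> Int
\v._ : f -> g -> Int
p : h
\p._ : h -> h
  unify f -> g -> Int ~ (h -> h) -> i
  unify f ~ h -> h
  unify g -> Int ~ i
_ _ : g -> Int
\r._ : k -> Bool
  unify k -> Bool ~ Bool -> l
  unify k ~ Bool
  unify Bool ~ l
_ _ : Bool
\q._ : j -> Bool
  unify g -> Int ~ (j -> Bool) -> m
  unify g ~ j -> Bool
  unify Int ~ m
_ _ : Int
  unify Int ~ Int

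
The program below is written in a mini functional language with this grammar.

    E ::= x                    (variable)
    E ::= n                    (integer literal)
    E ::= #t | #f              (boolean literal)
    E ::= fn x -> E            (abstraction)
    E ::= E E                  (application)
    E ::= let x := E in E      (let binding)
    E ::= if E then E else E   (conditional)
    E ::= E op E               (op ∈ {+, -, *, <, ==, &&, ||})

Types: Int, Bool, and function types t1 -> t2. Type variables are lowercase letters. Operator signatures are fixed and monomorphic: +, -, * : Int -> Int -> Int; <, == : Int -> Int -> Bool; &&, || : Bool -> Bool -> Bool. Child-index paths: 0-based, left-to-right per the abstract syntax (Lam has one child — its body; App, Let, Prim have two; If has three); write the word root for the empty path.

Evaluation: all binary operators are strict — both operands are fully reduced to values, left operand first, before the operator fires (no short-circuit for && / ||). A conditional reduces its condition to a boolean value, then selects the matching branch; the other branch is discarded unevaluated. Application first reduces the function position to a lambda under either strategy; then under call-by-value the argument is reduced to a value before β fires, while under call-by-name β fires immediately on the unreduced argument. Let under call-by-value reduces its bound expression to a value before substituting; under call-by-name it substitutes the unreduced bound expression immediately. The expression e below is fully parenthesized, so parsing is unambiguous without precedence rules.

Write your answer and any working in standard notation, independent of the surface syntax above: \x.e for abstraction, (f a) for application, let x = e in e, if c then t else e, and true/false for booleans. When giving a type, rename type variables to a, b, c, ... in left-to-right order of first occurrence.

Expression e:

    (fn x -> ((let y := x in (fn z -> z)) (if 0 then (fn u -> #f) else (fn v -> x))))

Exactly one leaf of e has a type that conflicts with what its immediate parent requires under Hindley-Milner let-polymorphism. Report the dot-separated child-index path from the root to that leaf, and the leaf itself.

Derivation:
x : a
let y : a
z : b
\z._ : b -> b
  unify Int ~ Bool
  FAIL: mismatch Int ~ Bool

Answer: 0.1.0 : 0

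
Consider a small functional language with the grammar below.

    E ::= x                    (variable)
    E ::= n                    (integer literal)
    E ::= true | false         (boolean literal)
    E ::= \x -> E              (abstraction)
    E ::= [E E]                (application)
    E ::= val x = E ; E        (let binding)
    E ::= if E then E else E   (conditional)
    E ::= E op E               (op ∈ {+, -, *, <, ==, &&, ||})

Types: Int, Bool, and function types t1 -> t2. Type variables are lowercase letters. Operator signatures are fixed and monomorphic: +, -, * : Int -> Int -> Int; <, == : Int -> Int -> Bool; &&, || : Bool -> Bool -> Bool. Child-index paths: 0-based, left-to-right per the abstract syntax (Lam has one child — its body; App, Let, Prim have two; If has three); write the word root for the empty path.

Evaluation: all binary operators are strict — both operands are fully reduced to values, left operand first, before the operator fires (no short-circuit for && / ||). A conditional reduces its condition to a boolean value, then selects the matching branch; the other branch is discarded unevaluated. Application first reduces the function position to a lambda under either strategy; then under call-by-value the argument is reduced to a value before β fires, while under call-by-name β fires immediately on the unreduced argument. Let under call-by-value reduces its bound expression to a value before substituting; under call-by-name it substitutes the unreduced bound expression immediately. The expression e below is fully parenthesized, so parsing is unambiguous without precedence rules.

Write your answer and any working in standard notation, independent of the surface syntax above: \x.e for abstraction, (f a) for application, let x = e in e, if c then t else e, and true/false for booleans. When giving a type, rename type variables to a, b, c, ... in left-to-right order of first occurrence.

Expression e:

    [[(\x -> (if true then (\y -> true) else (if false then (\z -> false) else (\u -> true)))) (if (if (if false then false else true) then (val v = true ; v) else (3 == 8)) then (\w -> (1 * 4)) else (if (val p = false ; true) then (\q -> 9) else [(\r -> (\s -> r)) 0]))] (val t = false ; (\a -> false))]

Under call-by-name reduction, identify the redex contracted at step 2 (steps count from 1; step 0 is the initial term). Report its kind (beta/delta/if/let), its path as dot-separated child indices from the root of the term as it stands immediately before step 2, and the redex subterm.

Answer: if at 0 : (if true then (\y.true) else (if false then (\z.false) else (\u.true)))

Derivation:
step 0: (((\x.(if true then (\y.true) else (if false then (\z.false) else (\u.true)))) (if (if (if false then false else true) then (let v = true in v) else (3 == 8)) then (\w.(1 * 4)) else (if (let p = false in true) then (\q.9) else ((\r.(\s.r)) 0)))) (let t = false in (\a.false)))
step 1: [beta@0] ((if true then (\y.true) else (if false then (\z.false) else (\u.true))) (let t = false in (\a.false)))
step 2: [if@0] ((\y.true) (let t = false in (\a.false)))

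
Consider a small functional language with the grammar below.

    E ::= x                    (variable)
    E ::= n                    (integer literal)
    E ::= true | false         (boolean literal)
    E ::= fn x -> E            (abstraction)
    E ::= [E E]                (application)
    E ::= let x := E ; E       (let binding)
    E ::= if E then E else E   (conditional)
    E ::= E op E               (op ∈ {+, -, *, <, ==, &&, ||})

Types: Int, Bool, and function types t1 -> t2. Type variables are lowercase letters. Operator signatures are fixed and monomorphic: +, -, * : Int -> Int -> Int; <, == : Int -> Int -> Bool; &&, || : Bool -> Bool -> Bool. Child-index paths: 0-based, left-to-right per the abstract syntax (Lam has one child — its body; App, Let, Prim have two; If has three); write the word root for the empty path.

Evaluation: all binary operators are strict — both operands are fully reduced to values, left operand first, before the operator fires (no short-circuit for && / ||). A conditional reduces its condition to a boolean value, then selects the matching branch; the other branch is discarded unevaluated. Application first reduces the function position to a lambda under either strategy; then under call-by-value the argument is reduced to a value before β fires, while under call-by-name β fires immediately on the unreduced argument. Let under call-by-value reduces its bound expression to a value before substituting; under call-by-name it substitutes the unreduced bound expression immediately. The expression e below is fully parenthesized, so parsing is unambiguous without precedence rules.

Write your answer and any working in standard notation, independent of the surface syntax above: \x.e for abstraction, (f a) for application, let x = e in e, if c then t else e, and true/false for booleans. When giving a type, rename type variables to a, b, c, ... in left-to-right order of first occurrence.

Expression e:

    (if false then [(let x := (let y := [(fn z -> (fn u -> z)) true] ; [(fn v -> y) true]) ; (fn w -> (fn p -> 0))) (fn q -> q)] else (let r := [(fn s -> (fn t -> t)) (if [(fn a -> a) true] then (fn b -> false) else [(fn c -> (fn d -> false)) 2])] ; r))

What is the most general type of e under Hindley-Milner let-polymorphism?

Working:
  unify Bool ~ Bool
z : a
\u._ : b -> a
\z._ : a -> b -> a
  unify a -> b -> a ~ Bool -> c
  unify a ~ Bool
  unify b -> Bool ~ c
_ _ : b -> Bool
let y : forall. b -> Bool
y : e -> Bool
\v._ : d -> e -> Bool
  unify d -> e -> Bool ~ Bool -> f
  unify d ~ Bool
  unify e -> Bool ~ f
_ _ : e -> Bool
let x : forall. e -> Bool
\p._ : h -> Int
\w._ : g -> h -> Int
q : i
\q._ : i -> i
  unify g -> h -> Int ~ (i -> i) -> j
  unify g ~ i -> i
  unify h -> Int ~ j
_ _ : h -> Int
t : l
\t._ : l -> l
\s._ : k -> l -> l
a : m
\a._ : m -> m
  unify m -> m ~ Bool -> n
  unify m ~ Bool
  unify Bool ~ n
_ _ : Bool
  unify Bool ~ Bool
\b._ : o -> Bool
\d._ : q -> Bool
\c._ : p -> q -> Bool
  unify p -> q -> Bool ~ Int -> r
  unify p ~ Int
  unify q -> Bool ~ r
_ _ : q -> Bool
  unify o -> Bool ~ q -> Bool
  unify o ~ q
  unify Bool ~ Bool
  unify k -> l -> l ~ (q -> Bool) -> s
  unify k ~ q -> Bool
  unify l -> l ~ s
_ _ : l -> l
let r : forall. l -> l
r : t -> t
  unify h -> Int ~ t -> t
  unify h ~ t
  unify Int ~ t

Answer: Int -> Int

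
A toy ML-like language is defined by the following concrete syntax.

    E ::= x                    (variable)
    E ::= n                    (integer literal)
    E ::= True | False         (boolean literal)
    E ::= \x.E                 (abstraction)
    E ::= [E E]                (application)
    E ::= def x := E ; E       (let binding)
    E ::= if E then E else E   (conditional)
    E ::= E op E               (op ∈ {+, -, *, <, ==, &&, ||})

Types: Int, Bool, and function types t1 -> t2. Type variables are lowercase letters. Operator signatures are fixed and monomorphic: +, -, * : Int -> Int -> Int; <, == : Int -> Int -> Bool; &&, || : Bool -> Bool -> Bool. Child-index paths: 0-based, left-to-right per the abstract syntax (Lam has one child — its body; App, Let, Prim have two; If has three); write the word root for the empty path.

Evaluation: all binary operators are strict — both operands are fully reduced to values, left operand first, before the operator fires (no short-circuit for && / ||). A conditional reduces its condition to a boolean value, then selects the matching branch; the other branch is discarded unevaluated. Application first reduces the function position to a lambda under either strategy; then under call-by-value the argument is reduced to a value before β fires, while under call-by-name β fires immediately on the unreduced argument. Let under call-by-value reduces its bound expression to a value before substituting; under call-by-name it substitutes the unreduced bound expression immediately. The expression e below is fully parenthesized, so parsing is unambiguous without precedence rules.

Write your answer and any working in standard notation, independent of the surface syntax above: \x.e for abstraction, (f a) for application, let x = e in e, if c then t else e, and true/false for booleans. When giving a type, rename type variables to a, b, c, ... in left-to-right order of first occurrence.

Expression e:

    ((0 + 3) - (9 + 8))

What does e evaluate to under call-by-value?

Trace:
step 0: ((0 + 3) - (9 + 8))
step 1: [delta@0] (3 - (9 + 8))
step 2: [delta@1] (3 - 17)
step 3: [delta@root] -14

Answer: -14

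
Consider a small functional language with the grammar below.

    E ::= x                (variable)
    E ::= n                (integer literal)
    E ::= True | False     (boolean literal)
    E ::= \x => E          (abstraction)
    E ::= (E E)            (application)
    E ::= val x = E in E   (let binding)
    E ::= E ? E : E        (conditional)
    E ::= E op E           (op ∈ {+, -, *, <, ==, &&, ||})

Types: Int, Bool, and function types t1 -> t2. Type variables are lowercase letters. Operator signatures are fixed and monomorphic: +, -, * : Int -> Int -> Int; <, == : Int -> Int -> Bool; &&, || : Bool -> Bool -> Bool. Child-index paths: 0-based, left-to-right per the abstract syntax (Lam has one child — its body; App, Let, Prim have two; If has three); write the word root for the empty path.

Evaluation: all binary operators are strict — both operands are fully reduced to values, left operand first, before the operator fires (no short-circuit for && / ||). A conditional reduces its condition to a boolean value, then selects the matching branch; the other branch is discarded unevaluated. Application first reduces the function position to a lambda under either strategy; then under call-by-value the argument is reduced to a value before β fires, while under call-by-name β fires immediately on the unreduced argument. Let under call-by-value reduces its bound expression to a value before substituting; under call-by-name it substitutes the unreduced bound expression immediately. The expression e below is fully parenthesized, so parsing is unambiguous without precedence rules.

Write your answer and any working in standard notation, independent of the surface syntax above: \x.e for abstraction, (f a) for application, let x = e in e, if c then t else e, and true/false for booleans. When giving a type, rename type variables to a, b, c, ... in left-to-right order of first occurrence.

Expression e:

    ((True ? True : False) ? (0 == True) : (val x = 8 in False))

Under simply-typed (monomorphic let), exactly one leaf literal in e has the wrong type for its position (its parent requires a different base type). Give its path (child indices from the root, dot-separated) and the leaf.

Answer: 1.1 : true

Derivation:
  unify Bool ~ Bool
  unify Bool ~ Bool
  unify Bool ~ Bool
  unify Int ~ Int
  unify Bool ~ Int
  FAIL: mismatch Bool ~ Int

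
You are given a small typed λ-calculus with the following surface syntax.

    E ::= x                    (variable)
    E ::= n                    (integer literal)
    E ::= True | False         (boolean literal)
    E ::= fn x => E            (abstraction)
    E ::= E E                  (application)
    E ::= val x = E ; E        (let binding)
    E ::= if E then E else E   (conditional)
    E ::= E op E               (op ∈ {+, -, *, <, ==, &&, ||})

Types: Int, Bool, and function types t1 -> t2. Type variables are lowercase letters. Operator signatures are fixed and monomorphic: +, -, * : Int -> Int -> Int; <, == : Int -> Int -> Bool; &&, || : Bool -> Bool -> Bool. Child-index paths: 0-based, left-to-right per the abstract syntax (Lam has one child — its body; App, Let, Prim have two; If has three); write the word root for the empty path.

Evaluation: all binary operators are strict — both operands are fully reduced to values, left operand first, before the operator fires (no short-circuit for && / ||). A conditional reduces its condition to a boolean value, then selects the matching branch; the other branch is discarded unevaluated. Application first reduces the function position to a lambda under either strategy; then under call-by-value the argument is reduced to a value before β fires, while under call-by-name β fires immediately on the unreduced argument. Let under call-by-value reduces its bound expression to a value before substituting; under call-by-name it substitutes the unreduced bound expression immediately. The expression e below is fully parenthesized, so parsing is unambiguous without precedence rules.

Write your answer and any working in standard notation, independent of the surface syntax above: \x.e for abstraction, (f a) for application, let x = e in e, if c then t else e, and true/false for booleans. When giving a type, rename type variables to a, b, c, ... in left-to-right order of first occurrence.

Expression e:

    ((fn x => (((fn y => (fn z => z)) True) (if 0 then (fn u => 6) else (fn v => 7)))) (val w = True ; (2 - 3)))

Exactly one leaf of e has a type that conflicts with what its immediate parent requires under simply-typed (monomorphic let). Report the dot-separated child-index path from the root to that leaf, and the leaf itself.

Derivation:
z : c
\z._ : c -> c
\y._ : b -> c -> c
  unify b -> c -> c ~ Bool -> d
  unify b ~ Bool
  unify c -> c ~ d
_ _ : c -> c
  unify Int ~ Bool
  FAIL: mismatch Int ~ Bool

Answer: 0.0.1.0 : 0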